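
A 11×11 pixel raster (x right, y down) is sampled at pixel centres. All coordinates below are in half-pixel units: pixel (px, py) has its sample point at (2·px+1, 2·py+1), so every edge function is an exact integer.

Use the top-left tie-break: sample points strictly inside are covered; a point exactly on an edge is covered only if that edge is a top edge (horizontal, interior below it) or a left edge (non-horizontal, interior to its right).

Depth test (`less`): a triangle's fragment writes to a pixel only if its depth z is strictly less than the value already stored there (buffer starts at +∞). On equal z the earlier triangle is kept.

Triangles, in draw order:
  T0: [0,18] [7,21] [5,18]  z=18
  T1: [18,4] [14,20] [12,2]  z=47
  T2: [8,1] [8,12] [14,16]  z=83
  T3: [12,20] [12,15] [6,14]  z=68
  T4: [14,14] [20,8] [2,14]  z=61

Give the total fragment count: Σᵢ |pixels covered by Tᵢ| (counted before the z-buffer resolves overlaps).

T0:
  2·area = 15  (B↔C swapped to make it positive)
  edge (0, 18)→(5, 18): d=(5,0) top-left  bias=+0
  edge (5, 18)→(7, 21): d=(2,3) right/bottom  bias=-1
  edge (7, 21)→(0, 18): d=(-7,-3) top-left  bias=+0
    (1,7)@(3, 15): e=[-15,0,30] → ·  [on edge]
    (1,9)@(3, 19): e=[5,8,2] → #
    (2,9)@(5, 19): e=[5,2,8] → #
    (3,9)@(7, 19): e=[5,-4,14] → ·
    (1,10)@(3, 21): e=[15,12,-12] → ·
    (2,10)@(5, 21): e=[15,6,-6] → ·
    (3,10)@(7, 21): e=[15,0,0] → ·  [on edge]
  covered (2 px):
    · · · · · · · · · · ·
    · · · · · · · · · · ·
    · · · · · · · · · · ·
    · · · · · · · · · · ·
    · · · · · · · · · · ·
    · · · · · · · · · · ·
    · · · · · · · · · · ·
    · · · · · · · · · · ·
    · · · · · · · · · · ·
    · # # · · · · · · · ·
    · · · · · · · · · · ·
T1:
  2·area = 104
  edge (18, 4)→(14, 20): d=(-4,16) right/bottom  bias=-1
  edge (14, 20)→(12, 2): d=(-2,-18) top-left  bias=+0
  edge (12, 2)→(18, 4): d=(6,2) right/bottom  bias=-1
    (4,0)@(9, 1): e=[156,-52,0] → ·  [on edge]
    (6,1)@(13, 3): e=[84,16,4] → #
    (7,1)@(15, 3): e=[52,52,0] → ·  [on edge]
    (6,2)@(13, 5): e=[76,12,16] → #
    (7,2)@(15, 5): e=[44,48,12] → #
    (8,2)@(17, 5): e=[12,84,8] → #
    (9,2)@(19, 5): e=[-20,120,4] → ·
    (10,2)@(21, 5): e=[-52,156,0] → ·  [on edge]
    (6,3)@(13, 7): e=[68,8,28] → #
    (9,3)@(19, 7): e=[-28,116,16] → ·
    (6,4)@(13, 9): e=[60,4,40] → #
    (8,4)@(17, 9): e=[-4,76,32] → ·
    (6,5)@(13, 11): e=[52,0,52] → #  [on edge]
  covered (13 px):
    · · · · · · · · · · ·
    · · · · · · # · · · ·
    · · · · · · # # # · ·
    · · · · · · # # # · ·
    · · · · · · # # · · ·
    · · · · · · # # · · ·
    · · · · · · · # · · ·
    · · · · · · · # · · ·
    · · · · · · · · · · ·
    · · · · · · · · · · ·
    · · · · · · · · · · ·
T2:
  2·area = 66  (B↔C swapped to make it positive)
  edge (8, 1)→(14, 16): d=(6,15) right/bottom  bias=-1
  edge (14, 16)→(8, 12): d=(-6,-4) top-left  bias=+0
  edge (8, 12)→(8, 1): d=(0,-11) top-left  bias=+0
    (4,2)@(9, 5): e=[9,46,11] → #
    (5,2)@(11, 5): e=[-21,54,33] → ·
    (4,3)@(9, 7): e=[21,34,11] → #
    (5,3)@(11, 7): e=[-9,42,33] → ·
    (4,4)@(9, 9): e=[33,22,11] → #
    (5,4)@(11, 9): e=[3,30,33] → #
    (6,4)@(13, 9): e=[-27,38,55] → ·
    (4,5)@(9, 11): e=[45,10,11] → #
    (6,5)@(13, 11): e=[-15,26,55] → ·
    (4,6)@(9, 13): e=[57,-2,11] → ·
    (5,6)@(11, 13): e=[27,6,33] → #
    (6,6)@(13, 13): e=[-3,14,55] → ·
  covered (8 px):
    · · · · · · · · · · ·
    · · · · · · · · · · ·
    · · · · # · · · · · ·
    · · · · # · · · · · ·
    · · · · # # · · · · ·
    · · · · # # · · · · ·
    · · · · · # · · · · ·
    · · · · · · # · · · ·
    · · · · · · · · · · ·
    · · · · · · · · · · ·
    · · · · · · · · · · ·
T3:
  2·area = 30  (B↔C swapped to make it positive)
  edge (12, 20)→(6, 14): d=(-6,-6) top-left  bias=+0
  edge (6, 14)→(12, 15): d=(6,1) right/bottom  bias=-1
  edge (12, 15)→(12, 20): d=(0,5) right/bottom  bias=-1
    (0,4)@(1, 9): e=[0,-25,55] → ·  [on edge]
    (1,5)@(3, 11): e=[0,-15,45] → ·  [on edge]
    (2,6)@(5, 13): e=[0,-5,35] → ·  [on edge]
    (3,7)@(7, 15): e=[0,5,25] → #  [on edge]
    (4,7)@(9, 15): e=[12,3,15] → #
    (5,7)@(11, 15): e=[24,1,5] → #
    (6,7)@(13, 15): e=[36,-1,-5] → ·
    (3,8)@(7, 17): e=[-12,17,25] → ·
    (4,8)@(9, 17): e=[0,15,15] → #  [on edge]
    (6,8)@(13, 17): e=[24,11,-5] → ·
    (4,9)@(9, 19): e=[-12,27,15] → ·
    (5,9)@(11, 19): e=[0,25,5] → #  [on edge]
    (6,10)@(13, 21): e=[0,35,-5] → ·  [on edge]
  covered (6 px):
    · · · · · · · · · · ·
    · · · · · · · · · · ·
    · · · · · · · · · · ·
    · · · · · · · · · · ·
    · · · · · · · · · · ·
    · · · · · · · · · · ·
    · · · · · · · · · · ·
    · · · # # # · · · · ·
    · · · · # # · · · · ·
    · · · · · # · · · · ·
    · · · · · · · · · · ·
T4:
  2·area = 72  (B↔C swapped to make it positive)
  edge (14, 14)→(2, 14): d=(-12,0) right/bottom  bias=-1
  edge (2, 14)→(20, 8): d=(18,-6) top-left  bias=+0
  edge (20, 8)→(14, 14): d=(-6,6) right/bottom  bias=-1
    (10,3)@(21, 7): e=[84,-12,0] → ·  [on edge]
    (8,4)@(17, 9): e=[60,0,12] → #  [on edge]
    (9,4)@(19, 9): e=[60,12,0] → ·  [on edge]
    (5,5)@(11, 11): e=[36,0,36] → #  [on edge]
    (6,5)@(13, 11): e=[36,12,24] → #
    (7,5)@(15, 11): e=[36,24,12] → #
    (8,5)@(17, 11): e=[36,36,0] → ·  [on edge]
    (2,6)@(5, 13): e=[12,0,60] → #  [on edge]
    (3,6)@(7, 13): e=[12,12,48] → #
    (4,6)@(9, 13): e=[12,24,36] → #
    (7,6)@(15, 13): e=[12,60,0] → ·  [on edge]
    (2,7)@(5, 15): e=[-12,36,48] → ·
    (6,7)@(13, 15): e=[-12,84,0] → ·  [on edge]
    (5,8)@(11, 17): e=[-36,108,0] → ·  [on edge]
    (4,9)@(9, 19): e=[-60,132,0] → ·  [on edge]
    (3,10)@(7, 21): e=[-84,156,0] → ·  [on edge]
  covered (9 px):
    · · · · · · · · · · ·
    · · · · · · · · · · ·
    · · · · · · · · · · ·
    · · · · · · · · · · ·
    · · · · · · · · # · ·
    · · · · · # # # · · ·
    · · # # # # # · · · ·
    · · · · · · · · · · ·
    · · · · · · · · · · ·
    · · · · · · · · · · ·
    · · · · · · · · · · ·

Answer: 38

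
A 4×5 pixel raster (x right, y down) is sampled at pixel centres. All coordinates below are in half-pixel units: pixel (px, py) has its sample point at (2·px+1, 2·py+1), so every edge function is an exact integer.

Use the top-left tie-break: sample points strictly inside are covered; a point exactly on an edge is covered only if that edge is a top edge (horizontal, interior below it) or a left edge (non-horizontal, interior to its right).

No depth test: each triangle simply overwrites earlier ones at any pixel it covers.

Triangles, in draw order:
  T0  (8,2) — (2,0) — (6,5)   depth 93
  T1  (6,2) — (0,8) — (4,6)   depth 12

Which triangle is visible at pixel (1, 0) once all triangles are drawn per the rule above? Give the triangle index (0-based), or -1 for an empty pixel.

T0:
  2·area = 22  (B↔C swapped to make it positive)
  edge (8, 2)→(6, 5): d=(-2,3) right/bottom  bias=-1
  edge (6, 5)→(2, 0): d=(-4,-5) top-left  bias=+0
  edge (2, 0)→(8, 2): d=(6,2) right/bottom  bias=-1
    (1,0)@(3, 1): e=[17,1,4] → █
    (2,0)@(5, 1): e=[11,11,0] → ·  [on edge]
    (1,1)@(3, 3): e=[13,-7,16] → ·
    (2,1)@(5, 3): e=[7,3,12] → █
    (3,1)@(7, 3): e=[1,13,8] → █
    (2,2)@(5, 5): e=[3,-5,24] → ·
    (3,2)@(7, 5): e=[-3,5,20] → ·
  covered (3 px):
    · █ · ·
    · · █ █
    · · · ·
    · · · ·
    · · · ·
T1:
  2·area = 12  (B↔C swapped to make it positive)
  edge (6, 2)→(4, 6): d=(-2,4) right/bottom  bias=-1
  edge (4, 6)→(0, 8): d=(-4,2) right/bottom  bias=-1
  edge (0, 8)→(6, 2): d=(6,-6) top-left  bias=+0
    (3,0)@(7, 1): e=[-2,14,0] → ·  [on edge]
    (2,1)@(5, 3): e=[2,10,0] → █  [on edge]
    (3,1)@(7, 3): e=[-6,6,12] → ·
    (1,2)@(3, 5): e=[6,6,0] → █  [on edge]
    (2,2)@(5, 5): e=[-2,2,12] → ·
    (0,3)@(1, 7): e=[10,2,0] → █  [on edge]
    (1,3)@(3, 7): e=[2,-2,12] → ·
    (0,4)@(1, 9): e=[6,-6,12] → ·
  covered (3 px):
    · · · ·
    · · █ ·
    · █ · ·
    █ · · ·
    · · · ·

Z-buffer (winner per pixel, '.' = empty):
  . 0 . .
  . . 1 0
  . 1 . .
  1 . . .
  . . . .

Answer: 0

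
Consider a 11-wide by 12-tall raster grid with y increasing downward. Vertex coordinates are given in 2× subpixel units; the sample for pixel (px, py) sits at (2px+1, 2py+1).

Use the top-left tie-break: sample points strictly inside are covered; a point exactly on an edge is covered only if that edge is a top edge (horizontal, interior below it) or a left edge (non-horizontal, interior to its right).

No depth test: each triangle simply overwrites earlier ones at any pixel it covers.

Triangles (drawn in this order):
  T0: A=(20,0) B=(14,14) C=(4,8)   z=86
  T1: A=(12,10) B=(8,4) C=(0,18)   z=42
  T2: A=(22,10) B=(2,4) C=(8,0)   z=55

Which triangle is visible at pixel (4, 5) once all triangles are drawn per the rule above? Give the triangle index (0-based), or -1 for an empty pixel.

T0:
  2·area = 176
  edge (20, 0)→(14, 14): d=(-6,14) right/bottom  bias=-1
  edge (14, 14)→(4, 8): d=(-10,-6) top-left  bias=+0
  edge (4, 8)→(20, 0): d=(16,-8) top-left  bias=+0
    (9,0)@(19, 1): e=[8,160,8] → #
    (10,0)@(21, 1): e=[-20,172,24] → ·
    (7,1)@(15, 3): e=[52,116,8] → #
    (8,1)@(17, 3): e=[24,128,24] → #
    (9,1)@(19, 3): e=[-4,140,40] → ·
    (5,2)@(11, 5): e=[96,72,8] → #
    (6,2)@(13, 5): e=[68,84,24] → #
    (9,2)@(19, 5): e=[-16,120,72] → ·
    (3,3)@(7, 7): e=[140,28,8] → #
    (4,3)@(9, 7): e=[112,40,24] → #
    (8,3)@(17, 7): e=[0,88,88] → ·  [on edge]
    (3,4)@(7, 9): e=[128,8,40] → #
    (4,5)@(9, 11): e=[88,0,88] → #  [on edge]
    (9,8)@(19, 17): e=[-88,0,264] → ·  [on edge]
    (5,10)@(11, 21): e=[0,-88,264] → ·  [on edge]
  covered (22 px):
    · · · · · · · · · # ·
    · · · · · · · # # · ·
    · · · · · # # # # · ·
    · · · # # # # # · · ·
    · · · # # # # # · · ·
    · · · · # # # # · · ·
    · · · · · · # · · · ·
    · · · · · · · · · · ·
    · · · · · · · · · · ·
    · · · · · · · · · · ·
    · · · · · · · · · · ·
    · · · · · · · · · · ·
T1:
  2·area = 104  (B↔C swapped to make it positive)
  edge (12, 10)→(0, 18): d=(-12,8) right/bottom  bias=-1
  edge (0, 18)→(8, 4): d=(8,-14) top-left  bias=+0
  edge (8, 4)→(12, 10): d=(4,6) right/bottom  bias=-1
    (3,3)@(7, 7): e=[76,10,18] → #
    (4,3)@(9, 7): e=[60,38,6] → #
    (5,3)@(11, 7): e=[44,66,-6] → ·
    (3,4)@(7, 9): e=[52,26,26] → #
    (5,4)@(11, 9): e=[20,82,2] → #
    (6,4)@(13, 9): e=[4,110,-10] → ·
    (2,5)@(5, 11): e=[44,14,46] → #
    (5,5)@(11, 11): e=[-4,98,10] → ·
    (1,6)@(3, 13): e=[36,2,66] → #
    (4,6)@(9, 13): e=[-12,86,30] → ·
    (1,7)@(3, 15): e=[12,18,74] → #
    (2,7)@(5, 15): e=[-4,46,62] → ·
  covered (13 px):
    · · · · · · · · · · ·
    · · · · · · · · · · ·
    · · · · · · · · · · ·
    · · · # # · · · · · ·
    · · · # # # · · · · ·
    · · # # # · · · · · ·
    · # # # · · · · · · ·
    · # · · · · · · · · ·
    # · · · · · · · · · ·
    · · · · · · · · · · ·
    · · · · · · · · · · ·
    · · · · · · · · · · ·
T2:
  2·area = 116
  edge (22, 10)→(2, 4): d=(-20,-6) top-left  bias=+0
  edge (2, 4)→(8, 0): d=(6,-4) top-left  bias=+0
  edge (8, 0)→(22, 10): d=(14,10) right/bottom  bias=-1
    (3,0)@(7, 1): e=[90,2,24] → #
    (4,0)@(9, 1): e=[102,10,4] → #
    (5,0)@(11, 1): e=[114,18,-16] → ·
    (2,1)@(5, 3): e=[38,6,72] → #
    (5,1)@(11, 3): e=[74,30,12] → #
    (6,1)@(13, 3): e=[86,38,-8] → ·
    (2,2)@(5, 5): e=[-2,18,100] → ·
    (3,2)@(7, 5): e=[10,26,80] → #
    (6,2)@(13, 5): e=[46,50,20] → #
    (7,2)@(15, 5): e=[58,58,0] → ·  [on edge]
    (3,3)@(7, 7): e=[-30,38,108] → ·
    (4,3)@(9, 7): e=[-18,46,88] → ·
  covered (14 px):
    · · · # # · · · · · ·
    · · # # # # · · · · ·
    · · · # # # # · · · ·
    · · · · · · # # # · ·
    · · · · · · · · · # ·
    · · · · · · · · · · ·
    · · · · · · · · · · ·
    · · · · · · · · · · ·
    · · · · · · · · · · ·
    · · · · · · · · · · ·
    · · · · · · · · · · ·
    · · · · · · · · · · ·

Z-buffer (winner per pixel, '.' = empty):
  . . . 2 2 . . . . 0 .
  . . 2 2 2 2 . 0 0 . .
  . . . 2 2 2 2 0 0 . .
  . . . 1 1 0 2 2 2 . .
  . . . 1 1 1 0 0 . 2 .
  . . 1 1 1 0 0 0 . . .
  . 1 1 1 . . 0 . . . .
  . 1 . . . . . . . . .
  1 . . . . . . . . . .
  . . . . . . . . . . .
  . . . . . . . . . . .
  . . . . . . . . . . .

Answer: 1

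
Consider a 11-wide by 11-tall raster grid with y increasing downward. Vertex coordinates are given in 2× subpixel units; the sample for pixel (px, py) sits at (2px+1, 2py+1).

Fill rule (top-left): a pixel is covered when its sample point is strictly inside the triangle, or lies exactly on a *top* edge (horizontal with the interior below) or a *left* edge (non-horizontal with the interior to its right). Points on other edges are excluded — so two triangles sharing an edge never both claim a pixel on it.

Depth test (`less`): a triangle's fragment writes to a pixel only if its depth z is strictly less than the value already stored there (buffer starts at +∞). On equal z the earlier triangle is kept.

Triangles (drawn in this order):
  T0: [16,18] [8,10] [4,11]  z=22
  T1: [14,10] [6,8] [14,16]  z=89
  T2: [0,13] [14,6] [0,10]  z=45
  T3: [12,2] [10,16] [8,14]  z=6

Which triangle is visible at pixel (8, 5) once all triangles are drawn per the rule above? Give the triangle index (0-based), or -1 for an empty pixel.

T0:
  2·area = 40  (B↔C swapped to make it positive)
  edge (16, 18)→(4, 11): d=(-12,-7) top-left  bias=+0
  edge (4, 11)→(8, 10): d=(4,-1) top-left  bias=+0
  edge (8, 10)→(16, 18): d=(8,8) right/bottom  bias=-1
    (0,1)@(1, 3): e=[75,-35,0] → .  [on edge]
    (1,2)@(3, 5): e=[65,-25,0] → .  [on edge]
    (2,3)@(5, 7): e=[55,-15,0] → .  [on edge]
    (3,4)@(7, 9): e=[45,-5,0] → .  [on edge]
    (2,5)@(5, 11): e=[7,1,32] → X
    (3,5)@(7, 11): e=[21,3,16] → X
    (4,5)@(9, 11): e=[35,5,0] → .  [on edge]
    (2,6)@(5, 13): e=[-17,9,48] → .
    (3,6)@(7, 13): e=[-3,11,32] → .
    (4,6)@(9, 13): e=[11,13,16] → X
    (5,6)@(11, 13): e=[25,15,0] → .  [on edge]
    (4,7)@(9, 15): e=[-13,21,32] → .
    (6,7)@(13, 15): e=[15,25,0] → .  [on edge]
    (7,8)@(15, 17): e=[5,35,0] → .  [on edge]
    (8,9)@(17, 19): e=[-5,45,0] → .  [on edge]
    (9,10)@(19, 21): e=[-15,55,0] → .  [on edge]
  covered (4 px):
    . . . . . . . . . . .
    . . . . . . . . . . .
    . . . . . . . . . . .
    . . . . . . . . . . .
    . . . . . . . . . . .
    . . X X . . . . . . .
    . . . . X . . . . . .
    . . . . . X . . . . .
    . . . . . . . . . . .
    . . . . . . . . . . .
    . . . . . . . . . . .
T1:
  2·area = 48  (B↔C swapped to make it positive)
  edge (14, 10)→(14, 16): d=(0,6) right/bottom  bias=-1
  edge (14, 16)→(6, 8): d=(-8,-8) top-left  bias=+0
  edge (6, 8)→(14, 10): d=(8,2) right/bottom  bias=-1
    (0,1)@(1, 3): e=[78,0,-30] → .  [on edge]
    (1,2)@(3, 5): e=[66,0,-18] → .  [on edge]
    (2,3)@(5, 7): e=[54,0,-6] → .  [on edge]
    (3,4)@(7, 9): e=[42,0,6] → X  [on edge]
    (4,4)@(9, 9): e=[30,16,2] → X
    (5,4)@(11, 9): e=[18,32,-2] → .
    (3,5)@(7, 11): e=[42,-16,22] → .
    (4,5)@(9, 11): e=[30,0,18] → X  [on edge]
    (5,5)@(11, 11): e=[18,16,14] → X
    (6,5)@(13, 11): e=[6,32,10] → X
    (7,5)@(15, 11): e=[-6,48,6] → .
    (4,6)@(9, 13): e=[30,-16,34] → .
    (5,6)@(11, 13): e=[18,0,30] → X  [on edge]
    (6,7)@(13, 15): e=[6,0,42] → X  [on edge]
    (7,8)@(15, 17): e=[-6,0,54] → .  [on edge]
    (8,9)@(17, 19): e=[-18,0,66] → .  [on edge]
    (9,10)@(19, 21): e=[-30,0,78] → .  [on edge]
  covered (8 px):
    . . . . . . . . . . .
    . . . . . . . . . . .
    . . . . . . . . . . .
    . . . . . . . . . . .
    . . . X X . . . . . .
    . . . . X X X . . . .
    . . . . . X X . . . .
    . . . . . . X . . . .
    . . . . . . . . . . .
    . . . . . . . . . . .
    . . . . . . . . . . .
T2:
  2·area = 42  (B↔C swapped to make it positive)
  edge (0, 13)→(0, 10): d=(0,-3) top-left  bias=+0
  edge (0, 10)→(14, 6): d=(14,-4) top-left  bias=+0
  edge (14, 6)→(0, 13): d=(-14,7) right/bottom  bias=-1
    (5,3)@(11, 7): e=[33,2,7] → X
    (6,3)@(13, 7): e=[39,10,-7] → .
    (2,4)@(5, 9): e=[15,6,21] → X
    (3,4)@(7, 9): e=[21,14,7] → X
    (4,4)@(9, 9): e=[27,22,-7] → .
    (5,4)@(11, 9): e=[33,30,-21] → .
    (0,5)@(1, 11): e=[3,18,21] → X
    (1,5)@(3, 11): e=[9,26,7] → X
    (2,5)@(5, 11): e=[15,34,-7] → .
    (3,5)@(7, 11): e=[21,42,-21] → .
    (0,6)@(1, 13): e=[3,46,-7] → .
    (1,6)@(3, 13): e=[9,54,-21] → .
  covered (5 px):
    . . . . . . . . . . .
    . . . . . . . . . . .
    . . . . . . . . . . .
    . . . . . X . . . . .
    . . X X . . . . . . .
    X X . . . . . . . . .
    . . . . . . . . . . .
    . . . . . . . . . . .
    . . . . . . . . . . .
    . . . . . . . . . . .
    . . . . . . . . . . .
T3:
  2·area = 32
  edge (12, 2)→(10, 16): d=(-2,14) right/bottom  bias=-1
  edge (10, 16)→(8, 14): d=(-2,-2) top-left  bias=+0
  edge (8, 14)→(12, 2): d=(4,-12) top-left  bias=+0
    (5,2)@(11, 5): e=[8,24,0] → X  [on edge]
    (6,2)@(13, 5): e=[-20,28,24] → .
    (0,3)@(1, 7): e=[144,0,-112] → .  [on edge]
    (5,3)@(11, 7): e=[4,20,8] → X
    (6,3)@(13, 7): e=[-24,24,32] → .
    (1,4)@(3, 9): e=[112,0,-80] → .  [on edge]
    (5,4)@(11, 9): e=[0,16,16] → .  [on edge]
    (2,5)@(5, 11): e=[80,0,-48] → .  [on edge]
    (4,5)@(9, 11): e=[24,8,0] → X  [on edge]
    (5,5)@(11, 11): e=[-4,12,24] → .
    (3,6)@(7, 13): e=[48,0,-16] → .  [on edge]
    (4,6)@(9, 13): e=[20,4,8] → X
    (4,7)@(9, 15): e=[16,0,16] → X  [on edge]
    (3,8)@(7, 17): e=[40,-8,0] → .  [on edge]
    (5,8)@(11, 17): e=[-16,0,48] → .  [on edge]
    (6,9)@(13, 19): e=[-48,0,80] → .  [on edge]
    (7,10)@(15, 21): e=[-80,0,112] → .  [on edge]
  covered (5 px):
    . . . . . . . . . . .
    . . . . . . . . . . .
    . . . . . X . . . . .
    . . . . . X . . . . .
    . . . . . . . . . . .
    . . . . X . . . . . .
    . . . . X . . . . . .
    . . . . X . . . . . .
    . . . . . . . . . . .
    . . . . . . . . . . .
    . . . . . . . . . . .

Z-buffer (winner per pixel, '.' = empty):
  . . . . . . . . . . .
  . . . . . . . . . . .
  . . . . . 3 . . . . .
  . . . . . 3 . . . . .
  . . 2 2 1 . . . . . .
  2 2 0 0 3 1 1 . . . .
  . . . . 3 1 1 . . . .
  . . . . 3 0 1 . . . .
  . . . . . . . . . . .
  . . . . . . . . . . .
  . . . . . . . . . . .

Final: -1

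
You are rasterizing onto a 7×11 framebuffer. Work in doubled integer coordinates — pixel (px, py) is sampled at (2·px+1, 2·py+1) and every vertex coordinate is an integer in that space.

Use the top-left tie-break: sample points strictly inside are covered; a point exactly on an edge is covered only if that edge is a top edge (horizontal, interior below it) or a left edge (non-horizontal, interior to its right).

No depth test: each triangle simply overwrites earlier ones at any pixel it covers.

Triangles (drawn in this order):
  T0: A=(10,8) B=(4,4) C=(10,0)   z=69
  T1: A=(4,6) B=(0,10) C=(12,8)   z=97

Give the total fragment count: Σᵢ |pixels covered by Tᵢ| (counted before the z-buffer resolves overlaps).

T0:
  2·area = 48
  edge (10, 8)→(4, 4): d=(-6,-4) top-left  bias=+0
  edge (4, 4)→(10, 0): d=(6,-4) top-left  bias=+0
  edge (10, 0)→(10, 8): d=(0,8) right/bottom  bias=-1
    (4,0)@(9, 1): e=[38,2,8] → █
    (5,0)@(11, 1): e=[46,10,-8] → ·
    (3,1)@(7, 3): e=[18,6,24] → █
    (5,1)@(11, 3): e=[34,22,-8] → ·
    (3,2)@(7, 5): e=[6,18,24] → █
    (5,2)@(11, 5): e=[22,34,-8] → ·
    (3,3)@(7, 7): e=[-6,30,24] → ·
    (4,3)@(9, 7): e=[2,38,8] → █
    (5,3)@(11, 7): e=[10,46,-8] → ·
    (4,4)@(9, 9): e=[-10,50,8] → ·
  covered (6 px):
    · · · · █ · ·
    · · · █ █ · ·
    · · · █ █ · ·
    · · · · █ · ·
    · · · · · · ·
    · · · · · · ·
    · · · · · · ·
    · · · · · · ·
    · · · · · · ·
    · · · · · · ·
    · · · · · · ·
T1:
  2·area = 40  (B↔C swapped to make it positive)
  edge (4, 6)→(12, 8): d=(8,2) right/bottom  bias=-1
  edge (12, 8)→(0, 10): d=(-12,2) right/bottom  bias=-1
  edge (0, 10)→(4, 6): d=(4,-4) top-left  bias=+0
    (4,0)@(9, 1): e=[-50,90,0] → ·  [on edge]
    (3,1)@(7, 3): e=[-30,70,0] → ·  [on edge]
    (2,2)@(5, 5): e=[-10,50,0] → ·  [on edge]
    (1,3)@(3, 7): e=[10,30,0] → █  [on edge]
    (2,3)@(5, 7): e=[6,26,8] → █
    (3,3)@(7, 7): e=[2,22,16] → █
    (4,3)@(9, 7): e=[-2,18,24] → ·
    (0,4)@(1, 9): e=[30,10,0] → █  [on edge]
    (3,4)@(7, 9): e=[18,-2,24] → ·
    (0,5)@(1, 11): e=[46,-14,8] → ·
    (1,5)@(3, 11): e=[42,-18,16] → ·
    (2,5)@(5, 11): e=[38,-22,24] → ·
  covered (6 px):
    · · · · · · ·
    · · · · · · ·
    · · · · · · ·
    · █ █ █ · · ·
    █ █ █ · · · ·
    · · · · · · ·
    · · · · · · ·
    · · · · · · ·
    · · · · · · ·
    · · · · · · ·
    · · · · · · ·

Answer: 12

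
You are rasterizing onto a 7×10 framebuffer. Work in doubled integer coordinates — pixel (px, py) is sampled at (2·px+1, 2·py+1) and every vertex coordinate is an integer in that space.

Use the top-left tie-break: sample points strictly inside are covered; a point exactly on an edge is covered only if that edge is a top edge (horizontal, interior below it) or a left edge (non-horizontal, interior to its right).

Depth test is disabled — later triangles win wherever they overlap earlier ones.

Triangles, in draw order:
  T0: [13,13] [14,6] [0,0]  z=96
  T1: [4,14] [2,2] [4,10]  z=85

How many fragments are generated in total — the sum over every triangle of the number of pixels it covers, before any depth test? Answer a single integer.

T0:
  2·area = 104  (B↔C swapped to make it positive)
  edge (13, 13)→(0, 0): d=(-13,-13) top-left  bias=+0
  edge (0, 0)→(14, 6): d=(14,6) right/bottom  bias=-1
  edge (14, 6)→(13, 13): d=(-1,7) right/bottom  bias=-1
    (0,0)@(1, 1): e=[0,8,96] → X  [on edge]
    (1,0)@(3, 1): e=[26,-4,82] → .
    (0,1)@(1, 3): e=[-26,36,94] → .
    (1,1)@(3, 3): e=[0,24,80] → X  [on edge]
    (2,1)@(5, 3): e=[26,12,66] → X
    (3,1)@(7, 3): e=[52,0,52] → .  [on edge]
    (1,2)@(3, 5): e=[-26,52,78] → .
    (2,2)@(5, 5): e=[0,40,64] → X  [on edge]
    (3,2)@(7, 5): e=[26,28,50] → X
    (4,2)@(9, 5): e=[52,16,36] → X
    (5,2)@(11, 5): e=[78,4,22] → X
    (6,2)@(13, 5): e=[104,-8,8] → .
    (3,3)@(7, 7): e=[0,56,48] → X  [on edge]
    (4,4)@(9, 9): e=[0,72,32] → X  [on edge]
    (5,5)@(11, 11): e=[0,88,16] → X  [on edge]
    (6,6)@(13, 13): e=[0,104,0] → .  [on edge]
  covered (16 px):
    X . . . . . .
    . X X . . . .
    . . X X X X .
    . . . X X X X
    . . . . X X X
    . . . . . X X
    . . . . . . .
    . . . . . . .
    . . . . . . .
    . . . . . . .
T1:
  2·area = 8
  edge (4, 14)→(2, 2): d=(-2,-12) top-left  bias=+0
  edge (2, 2)→(4, 10): d=(2,8) right/bottom  bias=-1
  edge (4, 10)→(4, 14): d=(0,4) right/bottom  bias=-1
    (1,3)@(3, 7): e=[2,2,4] → X
    (2,3)@(5, 7): e=[26,-14,-4] → .
    (1,4)@(3, 9): e=[-2,6,4] → .
  covered (1 px):
    . . . . . . .
    . . . . . . .
    . . . . . . .
    . X . . . . .
    . . . . . . .
    . . . . . . .
    . . . . . . .
    . . . . . . .
    . . . . . . .
    . . . . . . .

Answer: 17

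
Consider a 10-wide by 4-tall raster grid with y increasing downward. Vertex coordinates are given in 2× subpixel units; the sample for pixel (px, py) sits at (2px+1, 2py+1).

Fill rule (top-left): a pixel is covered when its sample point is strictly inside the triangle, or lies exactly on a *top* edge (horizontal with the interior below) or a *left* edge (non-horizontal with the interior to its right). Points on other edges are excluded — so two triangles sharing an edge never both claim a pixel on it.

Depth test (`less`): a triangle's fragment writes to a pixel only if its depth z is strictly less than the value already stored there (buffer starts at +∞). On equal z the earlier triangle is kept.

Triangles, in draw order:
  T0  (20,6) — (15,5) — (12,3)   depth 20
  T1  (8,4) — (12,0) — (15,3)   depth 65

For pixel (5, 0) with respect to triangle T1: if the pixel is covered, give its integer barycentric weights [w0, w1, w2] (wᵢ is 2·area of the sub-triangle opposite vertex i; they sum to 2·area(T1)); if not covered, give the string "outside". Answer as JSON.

T0:
  2·area = 7
  edge (20, 6)→(15, 5): d=(-5,-1) top-left  bias=+0
  edge (15, 5)→(12, 3): d=(-3,-2) top-left  bias=+0
  edge (12, 3)→(20, 6): d=(8,3) right/bottom  bias=-1
    (4,0)@(9, 1): e=[14,0,-7] → .  [on edge]
    (2,1)@(5, 3): e=[0,-14,21] → .  [on edge]
    (7,2)@(15, 5): e=[0,0,7] → X  [on edge]
    (8,2)@(17, 5): e=[2,4,1] → X
    (9,2)@(19, 5): e=[4,8,-5] → .
    (7,3)@(15, 7): e=[-10,-6,23] → .
    (8,3)@(17, 7): e=[-8,-2,17] → .
  covered (2 px):
    . . . . . . . . . .
    . . . . . . . . . .
    . . . . . . . X X .
    . . . . . . . . . .
T1:
  2·area = 24
  edge (8, 4)→(12, 0): d=(4,-4) top-left  bias=+0
  edge (12, 0)→(15, 3): d=(3,3) right/bottom  bias=-1
  edge (15, 3)→(8, 4): d=(-7,1) right/bottom  bias=-1
    (5,0)@(11, 1): e=[0,6,18] → X  [on edge]
    (6,0)@(13, 1): e=[8,0,16] → .  [on edge]
    (4,1)@(9, 3): e=[0,18,6] → X  [on edge]
    (6,1)@(13, 3): e=[16,6,2] → X
    (7,1)@(15, 3): e=[24,0,0] → .  [on edge]
    (0,2)@(1, 5): e=[-24,48,0] → .  [on edge]
    (3,2)@(7, 5): e=[0,30,-6] → .  [on edge]
    (4,2)@(9, 5): e=[8,24,-8] → .
    (5,2)@(11, 5): e=[16,18,-10] → .
    (6,2)@(13, 5): e=[24,12,-12] → .
    (8,2)@(17, 5): e=[40,0,-16] → .  [on edge]
    (2,3)@(5, 7): e=[0,42,-18] → .  [on edge]
    (9,3)@(19, 7): e=[56,0,-32] → .  [on edge]
  covered (4 px):
    . . . . . X . . . .
    . . . . X X X . . .
    . . . . . . . . . .
    . . . . . . . . . .

Answer: [6,18,0]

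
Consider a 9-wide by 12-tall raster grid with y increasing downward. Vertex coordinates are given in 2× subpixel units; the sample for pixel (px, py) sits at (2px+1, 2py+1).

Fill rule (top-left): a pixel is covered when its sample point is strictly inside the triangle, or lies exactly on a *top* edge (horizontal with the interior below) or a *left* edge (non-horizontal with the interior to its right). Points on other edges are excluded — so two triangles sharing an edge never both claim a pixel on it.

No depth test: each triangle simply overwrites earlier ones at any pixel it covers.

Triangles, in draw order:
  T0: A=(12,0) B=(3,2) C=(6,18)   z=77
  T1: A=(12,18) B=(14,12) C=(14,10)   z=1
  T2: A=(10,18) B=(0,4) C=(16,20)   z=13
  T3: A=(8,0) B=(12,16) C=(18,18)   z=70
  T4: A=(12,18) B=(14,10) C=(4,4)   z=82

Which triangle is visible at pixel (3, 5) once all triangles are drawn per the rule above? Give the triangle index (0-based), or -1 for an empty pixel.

T0:
  2·area = 150  (B↔C swapped to make it positive)
  edge (12, 0)→(6, 18): d=(-6,18) right/bottom  bias=-1
  edge (6, 18)→(3, 2): d=(-3,-16) top-left  bias=+0
  edge (3, 2)→(12, 0): d=(9,-2) top-left  bias=+0
    (4,0)@(9, 1): e=[48,99,3] → X
    (5,0)@(11, 1): e=[12,131,7] → X
    (6,0)@(13, 1): e=[-24,163,11] → .
    (2,1)@(5, 3): e=[108,29,13] → X
    (3,1)@(7, 3): e=[72,61,17] → X
    (5,1)@(11, 3): e=[0,125,25] → .  [on edge]
    (2,2)@(5, 5): e=[96,23,31] → X
    (5,2)@(11, 5): e=[-12,119,43] → .
    (2,3)@(5, 7): e=[84,17,49] → X
    (5,3)@(11, 7): e=[-24,113,61] → .
    (2,4)@(5, 9): e=[72,11,67] → X
    (4,4)@(9, 9): e=[0,75,75] → .  [on edge]
    (3,7)@(7, 15): e=[0,25,125] → .  [on edge]
    (2,10)@(5, 21): e=[0,-25,175] → .  [on edge]
  covered (16 px):
    . . . . X X . . .
    . . X X X . . . .
    . . X X X . . . .
    . . X X X . . . .
    . . X X . . . . .
    . . X X . . . . .
    . . . X . . . . .
    . . . . . . . . .
    . . . . . . . . .
    . . . . . . . . .
    . . . . . . . . .
    . . . . . . . . .
T1:
  2·area = 4  (B↔C swapped to make it positive)
  edge (12, 18)→(14, 10): d=(2,-8) top-left  bias=+0
  edge (14, 10)→(14, 12): d=(0,2) right/bottom  bias=-1
  edge (14, 12)→(12, 18): d=(-2,6) right/bottom  bias=-1
    (8,1)@(17, 3): e=[10,-6,0] → .  [on edge]
    (7,4)@(15, 9): e=[6,-2,0] → .  [on edge]
    (6,7)@(13, 15): e=[2,2,0] → .  [on edge]
    (5,10)@(11, 21): e=[-2,6,0] → .  [on edge]
  covered (0 px):
    . . . . . . . . .
    . . . . . . . . .
    . . . . . . . . .
    . . . . . . . . .
    . . . . . . . . .
    . . . . . . . . .
    . . . . . . . . .
    . . . . . . . . .
    . . . . . . . . .
    . . . . . . . . .
    . . . . . . . . .
    . . . . . . . . .
T2:
  2·area = 64
  edge (10, 18)→(0, 4): d=(-10,-14) top-left  bias=+0
  edge (0, 4)→(16, 20): d=(16,16) right/bottom  bias=-1
  edge (16, 20)→(10, 18): d=(-6,-2) top-left  bias=+0
    (0,2)@(1, 5): e=[4,0,60] → .  [on edge]
    (1,3)@(3, 7): e=[12,0,52] → .  [on edge]
    (2,4)@(5, 9): e=[20,0,44] → .  [on edge]
    (2,5)@(5, 11): e=[0,32,32] → X  [on edge]
    (3,5)@(7, 11): e=[28,0,36] → .  [on edge]
    (2,6)@(5, 13): e=[-20,64,20] → .
    (3,6)@(7, 13): e=[8,32,24] → X
    (4,6)@(9, 13): e=[36,0,28] → .  [on edge]
    (0,7)@(1, 15): e=[-96,160,0] → .  [on edge]
    (3,7)@(7, 15): e=[-12,64,12] → .
    (4,7)@(9, 15): e=[16,32,16] → X
    (5,7)@(11, 15): e=[44,0,20] → .  [on edge]
    (3,8)@(7, 17): e=[-32,96,0] → .  [on edge]
    (6,8)@(13, 17): e=[52,0,12] → .  [on edge]
    (6,9)@(13, 19): e=[32,32,0] → X  [on edge]
    (7,9)@(15, 19): e=[60,0,4] → .  [on edge]
    (8,10)@(17, 21): e=[68,0,-4] → .  [on edge]
  covered (5 px):
    . . . . . . . . .
    . . . . . . . . .
    . . . . . . . . .
    . . . . . . . . .
    . . . . . . . . .
    . . X . . . . . .
    . . . X . . . . .
    . . . . X . . . .
    . . . . . X . . .
    . . . . . . X . .
    . . . . . . . . .
    . . . . . . . . .
T3:
  2·area = 88  (B↔C swapped to make it positive)
  edge (8, 0)→(18, 18): d=(10,18) right/bottom  bias=-1
  edge (18, 18)→(12, 16): d=(-6,-2) top-left  bias=+0
  edge (12, 16)→(8, 0): d=(-4,-16) top-left  bias=+0
    (4,1)@(9, 3): e=[12,72,4] → X
    (5,1)@(11, 3): e=[-24,76,36] → .
    (4,2)@(9, 5): e=[32,60,-4] → .
    (5,3)@(11, 7): e=[16,52,20] → X
    (6,3)@(13, 7): e=[-20,56,52] → .
    (5,4)@(11, 9): e=[36,40,12] → X
    (6,4)@(13, 9): e=[0,44,44] → .  [on edge]
    (5,5)@(11, 11): e=[56,28,4] → X
    (6,5)@(13, 11): e=[20,32,36] → X
    (7,5)@(15, 11): e=[-16,36,68] → .
    (1,6)@(3, 13): e=[220,0,-132] → .  [on edge]
    (5,6)@(11, 13): e=[76,16,-4] → .
    (4,7)@(9, 15): e=[132,0,-44] → .  [on edge]
    (7,8)@(15, 17): e=[44,0,44] → X  [on edge]
  covered (11 px):
    . . . . . . . . .
    . . . . X . . . .
    . . . . . . . . .
    . . . . . X . . .
    . . . . . X . . .
    . . . . . X X . .
    . . . . . . X X .
    . . . . . . X X .
    . . . . . . . X X
    . . . . . . . . .
    . . . . . . . . .
    . . . . . . . . .
T4:
  2·area = 92  (B↔C swapped to make it positive)
  edge (12, 18)→(4, 4): d=(-8,-14) top-left  bias=+0
  edge (4, 4)→(14, 10): d=(10,6) right/bottom  bias=-1
  edge (14, 10)→(12, 18): d=(-2,8) right/bottom  bias=-1
    (2,2)@(5, 5): e=[6,4,82] → X
    (3,2)@(7, 5): e=[34,-8,66] → .
    (2,3)@(5, 7): e=[-10,24,78] → .
    (3,3)@(7, 7): e=[18,12,62] → X
    (4,3)@(9, 7): e=[46,0,46] → .  [on edge]
    (3,4)@(7, 9): e=[2,32,58] → X
    (4,4)@(9, 9): e=[30,20,42] → X
    (5,4)@(11, 9): e=[58,8,26] → X
    (6,4)@(13, 9): e=[86,-4,10] → .
    (3,5)@(7, 11): e=[-14,52,54] → .
    (4,5)@(9, 11): e=[14,40,38] → X
    (6,5)@(13, 11): e=[70,16,6] → X
  covered (11 px):
    . . . . . . . . .
    . . . . . . . . .
    . . X . . . . . .
    . . . X . . . . .
    . . . X X X . . .
    . . . . X X X . .
    . . . . . X X . .
    . . . . . X . . .
    . . . . . . . . .
    . . . . . . . . .
    . . . . . . . . .
    . . . . . . . . .

Z-buffer (winner per pixel, '.' = empty):
  . . . . 0 0 . . .
  . . 0 0 3 . . . .
  . . 4 0 0 . . . .
  . . 0 4 0 3 . . .
  . . 0 4 4 4 . . .
  . . 2 0 4 4 4 . .
  . . . 2 . 4 4 3 .
  . . . . 2 4 3 3 .
  . . . . . 2 . 3 3
  . . . . . . 2 . .
  . . . . . . . . .
  . . . . . . . . .

Final: 0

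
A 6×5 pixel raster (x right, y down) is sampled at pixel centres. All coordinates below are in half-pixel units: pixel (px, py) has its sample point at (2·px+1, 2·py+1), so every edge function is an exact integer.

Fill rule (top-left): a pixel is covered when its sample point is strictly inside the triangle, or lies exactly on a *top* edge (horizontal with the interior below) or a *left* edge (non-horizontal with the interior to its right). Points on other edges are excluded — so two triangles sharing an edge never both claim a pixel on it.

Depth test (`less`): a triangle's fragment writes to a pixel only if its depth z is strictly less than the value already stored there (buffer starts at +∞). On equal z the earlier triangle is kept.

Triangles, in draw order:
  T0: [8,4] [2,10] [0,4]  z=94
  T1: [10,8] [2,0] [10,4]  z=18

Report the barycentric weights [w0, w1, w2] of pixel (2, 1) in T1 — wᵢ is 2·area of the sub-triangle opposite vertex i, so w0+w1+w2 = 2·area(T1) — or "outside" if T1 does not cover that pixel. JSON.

T0:
  2·area = 48
  edge (8, 4)→(2, 10): d=(-6,6) right/bottom  bias=-1
  edge (2, 10)→(0, 4): d=(-2,-6) top-left  bias=+0
  edge (0, 4)→(8, 4): d=(8,0) top-left  bias=+0
    (5,0)@(11, 1): e=[0,72,-24] → ·  [on edge]
    (4,1)@(9, 3): e=[0,56,-8] → ·  [on edge]
    (0,2)@(1, 5): e=[36,4,8] → █
    (1,2)@(3, 5): e=[24,16,8] → █
    (2,2)@(5, 5): e=[12,28,8] → █
    (3,2)@(7, 5): e=[0,40,8] → ·  [on edge]
    (0,3)@(1, 7): e=[24,0,24] → █  [on edge]
    (2,3)@(5, 7): e=[0,24,24] → ·  [on edge]
    (0,4)@(1, 9): e=[12,-4,40] → ·
    (1,4)@(3, 9): e=[0,8,40] → ·  [on edge]
  covered (5 px):
    · · · · · ·
    · · · · · ·
    █ █ █ · · ·
    █ █ · · · ·
    · · · · · ·
T1:
  2·area = 32
  edge (10, 8)→(2, 0): d=(-8,-8) top-left  bias=+0
  edge (2, 0)→(10, 4): d=(8,4) right/bottom  bias=-1
  edge (10, 4)→(10, 8): d=(0,4) right/bottom  bias=-1
    (1,0)@(3, 1): e=[0,4,28] → █  [on edge]
    (2,0)@(5, 1): e=[16,-4,20] → ·
    (1,1)@(3, 3): e=[-16,20,28] → ·
    (2,1)@(5, 3): e=[0,12,20] → █  [on edge]
    (3,1)@(7, 3): e=[16,4,12] → █
    (4,1)@(9, 3): e=[32,-4,4] → ·
    (2,2)@(5, 5): e=[-16,28,20] → ·
    (3,2)@(7, 5): e=[0,20,12] → █  [on edge]
    (4,2)@(9, 5): e=[16,12,4] → █
    (5,2)@(11, 5): e=[32,4,-4] → ·
    (3,3)@(7, 7): e=[-16,36,12] → ·
    (4,3)@(9, 7): e=[0,28,4] → █  [on edge]
    (5,4)@(11, 9): e=[0,36,-4] → ·  [on edge]
  covered (6 px):
    · █ · · · ·
    · · █ █ · ·
    · · · █ █ ·
    · · · · █ ·
    · · · · · ·

Final: [12,20,0]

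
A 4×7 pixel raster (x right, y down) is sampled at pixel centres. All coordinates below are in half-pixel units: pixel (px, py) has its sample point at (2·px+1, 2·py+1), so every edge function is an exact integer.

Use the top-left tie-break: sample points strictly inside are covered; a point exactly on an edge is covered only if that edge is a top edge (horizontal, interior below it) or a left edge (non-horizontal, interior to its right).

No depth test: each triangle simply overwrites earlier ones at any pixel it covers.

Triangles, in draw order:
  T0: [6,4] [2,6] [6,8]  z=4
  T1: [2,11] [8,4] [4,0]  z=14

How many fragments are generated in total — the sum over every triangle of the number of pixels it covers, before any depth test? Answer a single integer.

T0:
  2·area = 16  (B↔C swapped to make it positive)
  edge (6, 4)→(6, 8): d=(0,4) right/bottom  bias=-1
  edge (6, 8)→(2, 6): d=(-4,-2) top-left  bias=+0
  edge (2, 6)→(6, 4): d=(4,-2) top-left  bias=+0
    (2,2)@(5, 5): e=[4,10,2] → #
    (3,2)@(7, 5): e=[-4,14,6] → ·
    (2,3)@(5, 7): e=[4,2,10] → #
    (3,3)@(7, 7): e=[-4,6,14] → ·
    (2,4)@(5, 9): e=[4,-6,18] → ·
  covered (2 px):
    · · · ·
    · · · ·
    · · # ·
    · · # ·
    · · · ·
    · · · ·
    · · · ·
T1:
  2·area = 52  (B↔C swapped to make it positive)
  edge (2, 11)→(4, 0): d=(2,-11) top-left  bias=+0
  edge (4, 0)→(8, 4): d=(4,4) right/bottom  bias=-1
  edge (8, 4)→(2, 11): d=(-6,7) right/bottom  bias=-1
    (2,0)@(5, 1): e=[13,0,39] → ·  [on edge]
    (2,1)@(5, 3): e=[17,8,27] → #
    (3,1)@(7, 3): e=[39,0,13] → ·  [on edge]
    (2,2)@(5, 5): e=[21,16,15] → #
    (3,2)@(7, 5): e=[43,8,1] → #
    (1,3)@(3, 7): e=[3,32,17] → #
    (3,3)@(7, 7): e=[47,16,-11] → ·
    (1,4)@(3, 9): e=[7,40,5] → #
    (2,4)@(5, 9): e=[29,32,-9] → ·
    (1,5)@(3, 11): e=[11,48,-7] → ·
  covered (6 px):
    · · · ·
    · · # ·
    · · # #
    · # # ·
    · # · ·
    · · · ·
    · · · ·

Answer: 8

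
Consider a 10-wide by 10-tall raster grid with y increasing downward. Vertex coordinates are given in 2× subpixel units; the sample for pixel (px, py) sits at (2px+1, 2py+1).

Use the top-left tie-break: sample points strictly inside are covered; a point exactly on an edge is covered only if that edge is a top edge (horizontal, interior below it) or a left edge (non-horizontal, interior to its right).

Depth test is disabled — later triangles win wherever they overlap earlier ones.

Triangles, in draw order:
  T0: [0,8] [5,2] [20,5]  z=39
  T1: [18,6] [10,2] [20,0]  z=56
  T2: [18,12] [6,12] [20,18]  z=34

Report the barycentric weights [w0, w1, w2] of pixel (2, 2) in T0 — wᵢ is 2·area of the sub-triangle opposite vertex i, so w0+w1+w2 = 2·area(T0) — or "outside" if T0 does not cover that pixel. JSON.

T0:
  2·area = 105
  edge (0, 8)→(5, 2): d=(5,-6) top-left  bias=+0
  edge (5, 2)→(20, 5): d=(15,3) right/bottom  bias=-1
  edge (20, 5)→(0, 8): d=(-20,3) right/bottom  bias=-1
    (2,1)@(5, 3): e=[5,15,85] → #
    (3,1)@(7, 3): e=[17,9,79] → #
    (4,1)@(9, 3): e=[29,3,73] → #
    (5,1)@(11, 3): e=[41,-3,67] → ·
    (1,2)@(3, 5): e=[3,51,51] → #
    (5,2)@(11, 5): e=[51,27,27] → #
    (6,2)@(13, 5): e=[63,21,21] → #
    (7,2)@(15, 5): e=[75,15,15] → #
    (8,2)@(17, 5): e=[87,9,9] → #
    (9,2)@(19, 5): e=[99,3,3] → #
    (0,3)@(1, 7): e=[1,87,17] → #
    (3,3)@(7, 7): e=[37,69,-1] → ·
  covered (15 px):
    · · · · · · · · · ·
    · · # # # · · · · ·
    · # # # # # # # # #
    # # # · · · · · · ·
    · · · · · · · · · ·
    · · · · · · · · · ·
    · · · · · · · · · ·
    · · · · · · · · · ·
    · · · · · · · · · ·
    · · · · · · · · · ·
T1:
  2·area = 56
  edge (18, 6)→(10, 2): d=(-8,-4) top-left  bias=+0
  edge (10, 2)→(20, 0): d=(10,-2) top-left  bias=+0
  edge (20, 0)→(18, 6): d=(-2,6) right/bottom  bias=-1
    (7,0)@(15, 1): e=[28,0,28] → #  [on edge]
    (8,0)@(17, 1): e=[36,4,16] → #
    (9,0)@(19, 1): e=[44,8,4] → #
    (2,1)@(5, 3): e=[-28,0,84] → ·  [on edge]
    (6,1)@(13, 3): e=[4,16,36] → #
    (9,1)@(19, 3): e=[28,28,0] → ·  [on edge]
    (6,2)@(13, 5): e=[-12,36,32] → ·
    (7,2)@(15, 5): e=[-4,40,20] → ·
    (8,2)@(17, 5): e=[4,44,8] → #
    (9,2)@(19, 5): e=[12,48,-4] → ·
    (8,3)@(17, 7): e=[-12,64,4] → ·
    (8,4)@(17, 9): e=[-28,84,0] → ·  [on edge]
    (7,7)@(15, 15): e=[-84,140,0] → ·  [on edge]
  covered (7 px):
    · · · · · · · # # #
    · · · · · · # # # ·
    · · · · · · · · # ·
    · · · · · · · · · ·
    · · · · · · · · · ·
    · · · · · · · · · ·
    · · · · · · · · · ·
    · · · · · · · · · ·
    · · · · · · · · · ·
    · · · · · · · · · ·
T2:
  2·area = 72  (B↔C swapped to make it positive)
  edge (18, 12)→(20, 18): d=(2,6) right/bottom  bias=-1
  edge (20, 18)→(6, 12): d=(-14,-6) top-left  bias=+0
  edge (6, 12)→(18, 12): d=(12,0) top-left  bias=+0
    (7,1)@(15, 3): e=[0,180,-108] → ·  [on edge]
    (8,4)@(17, 9): e=[0,108,-36] → ·  [on edge]
    (4,6)@(9, 13): e=[56,4,12] → #
    (5,6)@(11, 13): e=[44,16,12] → #
    (6,6)@(13, 13): e=[32,28,12] → #
    (7,6)@(15, 13): e=[20,40,12] → #
    (8,6)@(17, 13): e=[8,52,12] → #
    (9,6)@(19, 13): e=[-4,64,12] → ·
    (4,7)@(9, 15): e=[60,-24,36] → ·
    (5,7)@(11, 15): e=[48,-12,36] → ·
    (6,7)@(13, 15): e=[36,0,36] → #  [on edge]
    (9,7)@(19, 15): e=[0,36,36] → ·  [on edge]
  covered (9 px):
    · · · · · · · · · ·
    · · · · · · · · · ·
    · · · · · · · · · ·
    · · · · · · · · · ·
    · · · · · · · · · ·
    · · · · · · · · · ·
    · · · · # # # # # ·
    · · · · · · # # # ·
    · · · · · · · · · #
    · · · · · · · · · ·

Final: [45,45,15]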